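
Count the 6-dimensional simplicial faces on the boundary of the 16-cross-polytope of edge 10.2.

An n-cross-polytope has 2^(k+1)·C(n,k+1) k-faces. Here 2^7·C(16,7) = 128·11440 = 1464320.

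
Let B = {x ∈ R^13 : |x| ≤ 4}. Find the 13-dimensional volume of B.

The n-ball volume is π^(n/2)·r^n/Γ(n/2+1). With n=13, r=4: V = 8589934592·π^6/135135 ≈ 6.11113e+07.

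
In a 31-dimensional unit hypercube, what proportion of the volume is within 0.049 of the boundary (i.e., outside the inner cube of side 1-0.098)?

The inner cube has side 1-2·0.049 = 0.902 and volume (0.902)^31 ≈ 0.04087, so the shell holds 0.95913 of the volume.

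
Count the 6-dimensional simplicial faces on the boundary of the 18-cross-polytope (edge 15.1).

f_6(18-orthoplex) = 2^7 · (18 choose 7) = 4073472.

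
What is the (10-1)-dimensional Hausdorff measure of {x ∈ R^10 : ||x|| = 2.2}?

The surface area of an n-ball is 2π^(n/2) r^(n-1) / Γ(n/2). For n=10, r=2.2: 30787.3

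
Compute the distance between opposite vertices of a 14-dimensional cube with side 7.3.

d = √(7.3² + 7.3² + ... + 7.3²) [14 terms] = √(14·7.3²) = 7.3√14 ≈ 27.3141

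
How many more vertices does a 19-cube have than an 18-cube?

The 19-cube has 2^19 = 524288 vertices. The 18-cube has 2^18 = 262144 vertices. Difference: 524288 - 262144 = 262144.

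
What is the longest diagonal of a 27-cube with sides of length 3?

The space diagonal of an n-cube of side s is s√n. Here 3·√27 ≈ 15.5885.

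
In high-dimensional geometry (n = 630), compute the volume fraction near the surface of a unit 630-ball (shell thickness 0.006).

1 - (1-0.006)^630 ≈ 0.977436 ≈ 97.74%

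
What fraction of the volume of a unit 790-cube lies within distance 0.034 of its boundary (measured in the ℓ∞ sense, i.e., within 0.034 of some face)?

The inner cube has side 1-2·0.034 = 0.932 and volume (0.932)^790 ≈ 6.896e-25, so the shell holds 1 - 6.896e-25 of the volume.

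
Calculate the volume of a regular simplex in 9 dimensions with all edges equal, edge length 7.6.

Volume = 7.6^9 · √(10/2^9) / 9! ≈ 32.578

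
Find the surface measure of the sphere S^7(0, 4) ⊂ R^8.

S = n·V_n(r)/r = 8·V_8(4)/4 (volume-to-surface relation), giving 16384·π^4/3 ≈ 531984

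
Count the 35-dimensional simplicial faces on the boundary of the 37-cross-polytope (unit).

f_35(37-orthoplex) = 2^36 · (37 choose 36) = 2542620639232.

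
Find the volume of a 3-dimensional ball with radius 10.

The n-ball volume is π^(n/2)·r^n/Γ(n/2+1). With n=3, r=10: V = 4000·π/3 ≈ 4188.79.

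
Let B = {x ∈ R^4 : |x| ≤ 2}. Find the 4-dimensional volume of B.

Volume = π^{4/2}·(2)^4/Γ(3) = 8·π^2 ≈ 78.9568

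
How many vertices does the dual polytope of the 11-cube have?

Number of vertices = 2n = 22.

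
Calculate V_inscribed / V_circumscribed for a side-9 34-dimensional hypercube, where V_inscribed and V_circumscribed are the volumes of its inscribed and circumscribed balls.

The radii are 9/2 and 9√34/2, so the volume ratio is (1/√34)^34 = 34^{-34/2} ≈ 9.22271e-27.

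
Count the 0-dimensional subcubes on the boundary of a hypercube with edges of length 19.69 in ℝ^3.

An n-cube has C(n,k)·2^(n-k) k-faces. Here C(3,0)·2^3 = 1·8 = 8.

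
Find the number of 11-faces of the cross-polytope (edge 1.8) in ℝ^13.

Number of 11-faces = 2^(11+1) · C(13,11+1) = 4096 · 13 = 53248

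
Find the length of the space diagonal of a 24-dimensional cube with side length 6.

Diagonal = √24 · 6 ≈ 29.3939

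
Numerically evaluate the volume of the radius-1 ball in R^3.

Volume = π^{3/2}·(1)^3/Γ(5/2) = 4·π/3 ≈ 4.18879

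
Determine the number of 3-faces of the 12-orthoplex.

An n-cross-polytope has 2^(k+1)·C(n,k+1) k-faces. Here 2^4·C(12,4) = 16·495 = 7920.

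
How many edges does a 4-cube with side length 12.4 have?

The 4-cube has n·2^(n-1) = 4·2^3 = 4·8 = 32 edges.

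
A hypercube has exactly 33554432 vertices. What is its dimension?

n = log_2(33554432) = 25.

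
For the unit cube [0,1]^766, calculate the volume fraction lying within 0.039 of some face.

Shell fraction = 1 - (1-0.078)^766 ≈ 1 - 9.636e-28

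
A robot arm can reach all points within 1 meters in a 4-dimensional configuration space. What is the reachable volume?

Volume = π^{4/2}·(1)^4/Γ(3) = π^2/2 ≈ 4.9348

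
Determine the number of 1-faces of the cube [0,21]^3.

Number of 1-faces = C(3,1) · 2^(3-1) = 3 · 4 = 12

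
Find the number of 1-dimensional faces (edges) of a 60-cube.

Each of the 2^60 = 1152921504606846976 vertices has degree 60; total edges = 60·2^60/2 = 34587645138205409280.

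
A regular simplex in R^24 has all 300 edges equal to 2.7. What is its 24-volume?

V_24 = √(25) · 2.7^24 / (24! · 2^(24/2)) ≈ 4.43236e-17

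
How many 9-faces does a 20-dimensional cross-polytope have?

An n-cross-polytope has 2^(k+1)·C(n,k+1) k-faces. Here 2^10·C(20,10) = 1024·184756 = 189190144.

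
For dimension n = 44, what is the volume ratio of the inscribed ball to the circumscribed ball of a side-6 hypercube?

V_in/V_out = n^(-n/2) = 44^(-44/2) ≈ 6.98299e-37.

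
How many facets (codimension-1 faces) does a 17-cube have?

An n-cube has C(n,k)·2^(n-k) k-faces. Here C(17,16)·2^1 = 17·2 = 34.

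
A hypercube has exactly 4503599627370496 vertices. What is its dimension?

2^n = 4503599627370496 ⇒ n = log_2(4503599627370496) = 52.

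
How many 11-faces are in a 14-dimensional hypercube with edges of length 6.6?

Number of 11-faces = C(14,11) · 2^(14-11) = 364 · 8 = 2912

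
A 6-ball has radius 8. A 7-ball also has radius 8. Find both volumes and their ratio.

V_6(8) ≈ 1.35468e+06. V_7(8) ≈ 9.90855e+06. Ratio V_6/V_7 ≈ 0.1367.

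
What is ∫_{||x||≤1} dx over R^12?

The n-ball volume is π^(n/2)·r^n/Γ(n/2+1). With n=12, r=1: V = π^6/720 ≈ 1.33526.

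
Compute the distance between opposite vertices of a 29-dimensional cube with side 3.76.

d = √(3.76² + 3.76² + ... + 3.76²) [29 terms] = √(29·3.76²) = 3.76√29 ≈ 20.2482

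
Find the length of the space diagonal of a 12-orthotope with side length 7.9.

||(7.9,7.9,...,7.9)|| = √(12)·7.9 ≈ 27.3664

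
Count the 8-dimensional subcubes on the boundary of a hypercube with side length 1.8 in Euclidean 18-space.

An n-cube has C(n,k)·2^(n-k) k-faces. Here C(18,8)·2^10 = 43758·1024 = 44808192.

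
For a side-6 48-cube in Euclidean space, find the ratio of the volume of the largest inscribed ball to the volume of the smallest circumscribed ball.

V_in / V_out = (r_in/r_out)^48 = (1/√48)^48 = 48^(-48/2) ≈ 4.469e-41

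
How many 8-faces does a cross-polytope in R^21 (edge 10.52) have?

f_8(21-orthoplex) = 2^9 · (21 choose 9) = 150492160.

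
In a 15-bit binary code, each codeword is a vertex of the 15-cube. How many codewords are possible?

The 15-cube has 2^15 = 32768 vertices.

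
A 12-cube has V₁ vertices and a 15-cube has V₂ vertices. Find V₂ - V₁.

V₁ = 2^12 = 4096. V₂ = 2^15 = 32768. V₂ - V₁ = 28672.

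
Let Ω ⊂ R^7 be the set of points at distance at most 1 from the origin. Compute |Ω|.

The n-ball volume is π^(n/2)·r^n/Γ(n/2+1). With n=7, r=1: V = 16·π^3/105 ≈ 4.72477.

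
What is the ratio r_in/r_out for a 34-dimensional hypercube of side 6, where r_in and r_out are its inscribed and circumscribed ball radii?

For an n-cube of any side s, the inradius is s/2 and the circumradius is s√n/2, so the ratio is 1/√34 ≈ 0.171499.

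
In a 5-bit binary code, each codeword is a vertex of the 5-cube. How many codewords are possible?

Each vertex is a binary string of length 5, so there are 2^5 = 32.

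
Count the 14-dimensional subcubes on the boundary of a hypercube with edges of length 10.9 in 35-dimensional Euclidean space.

An n-cube has C(n,k)·2^(n-k) k-faces. Here C(35,14)·2^21 = 2319959400·2097152 = 4865307495628800.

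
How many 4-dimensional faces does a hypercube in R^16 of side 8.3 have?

Choose 4 of 16 axes to span the face (C(16,4) = 1820 ways), then fix each of the remaining 12 coordinates at one of its two extreme values (2^12 = 4096 ways): 1820·4096 = 7454720.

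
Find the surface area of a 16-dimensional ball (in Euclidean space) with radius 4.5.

The surface area of an n-ball is 2π^(n/2) r^(n-1) / Γ(n/2). For n=16, r=4.5: 22876792454961·π^8/9175040 ≈ 2.36584e+10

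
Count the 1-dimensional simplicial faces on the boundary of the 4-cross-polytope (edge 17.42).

Each 1-face is the convex hull of 2 vertices, one chosen as ±e_i from each of 2 distinct axes: 2^2·C(4,2) = 24.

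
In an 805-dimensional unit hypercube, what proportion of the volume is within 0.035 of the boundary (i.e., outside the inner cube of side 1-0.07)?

1 - (1 - 2·0.035)^805 = 1 - 0.93^805 ≈ 1 - 4.254e-26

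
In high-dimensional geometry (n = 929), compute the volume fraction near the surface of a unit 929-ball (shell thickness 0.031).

1 - (1-0.031)^929 ≈ 1 - 1.971e-13 ≈ (100 - 1.97e-11)%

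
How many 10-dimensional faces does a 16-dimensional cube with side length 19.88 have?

f_10(16-cube) = (16 choose 10) · 2^6 = 512512.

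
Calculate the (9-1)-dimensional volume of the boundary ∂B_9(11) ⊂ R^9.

S_9(11) = 2·π^(9/2)·(11)^8 / Γ(9/2) = 6859484192·π^4/105 ≈ 6.36358e+09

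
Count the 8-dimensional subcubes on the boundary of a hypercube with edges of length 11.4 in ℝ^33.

f_8(33-cube) = (33 choose 8) · 2^25 = 465874968379392.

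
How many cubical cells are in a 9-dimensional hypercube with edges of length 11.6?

Choose 3 of 9 axes to span the face (C(9,3) = 84 ways), then fix each of the remaining 6 coordinates at one of its two extreme values (2^6 = 64 ways): 84·64 = 5376.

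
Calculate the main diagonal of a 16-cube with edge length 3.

d = √(3² + 3² + ... + 3²) [16 terms] = √(16·3²) = 3√16 = 12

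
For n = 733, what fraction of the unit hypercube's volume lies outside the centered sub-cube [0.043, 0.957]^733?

1 - (1 - 2·0.043)^733 = 1 - 0.914^733 ≈ 1 - 2.364e-29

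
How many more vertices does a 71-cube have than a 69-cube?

The 71-cube has 2^71 = 2361183241434822606848 vertices. The 69-cube has 2^69 = 590295810358705651712 vertices. Difference: 2361183241434822606848 - 590295810358705651712 = 1770887431076116955136.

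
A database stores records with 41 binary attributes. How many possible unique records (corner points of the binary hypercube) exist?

An n-cube has 2^n vertices; for n = 41 that is 2^41 = 2199023255552.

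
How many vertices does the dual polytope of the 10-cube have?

The vertices are ±e_1, ..., ±e_10, so there are 2·10 = 20.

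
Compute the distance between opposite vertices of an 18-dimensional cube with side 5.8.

The space diagonal of an n-cube of side s is s√n. Here 5.8·√18 ≈ 24.6073.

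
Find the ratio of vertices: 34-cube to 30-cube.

The 34-cube has 2^34 = 17179869184 vertices. The 30-cube has 2^30 = 1073741824 vertices. Ratio: 17179869184/1073741824 = 16.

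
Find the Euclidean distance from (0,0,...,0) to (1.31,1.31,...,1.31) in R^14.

The space diagonal of an n-cube of side s is s√n. Here 1.31·√14 ≈ 4.90157.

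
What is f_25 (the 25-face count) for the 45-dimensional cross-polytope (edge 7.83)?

f_25(45-orthoplex) = 2^26 · (45 choose 26) = 163635715720379105280.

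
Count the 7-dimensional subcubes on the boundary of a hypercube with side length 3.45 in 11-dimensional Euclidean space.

Number of 7-faces = C(11,7) · 2^(11-7) = 330 · 16 = 5280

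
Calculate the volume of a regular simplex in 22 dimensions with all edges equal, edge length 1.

V = (1^22 / 22!) · √((22+1) / 2^22) ≈ 2.08337e-24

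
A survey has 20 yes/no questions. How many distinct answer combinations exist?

The 20-cube has 2^20 = 1048576 vertices.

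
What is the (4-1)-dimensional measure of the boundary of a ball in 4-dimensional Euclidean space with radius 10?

The surface area of an n-ball is 2π^(n/2) r^(n-1) / Γ(n/2). For n=4, r=10: 2000·π^2 ≈ 19739.2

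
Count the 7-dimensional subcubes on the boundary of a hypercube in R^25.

Number of 7-faces = C(25,7) · 2^(25-7) = 480700 · 262144 = 126012620800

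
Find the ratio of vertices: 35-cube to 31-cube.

The 35-cube has 2^35 = 34359738368 vertices. The 31-cube has 2^31 = 2147483648 vertices. Ratio: 34359738368/2147483648 = 16.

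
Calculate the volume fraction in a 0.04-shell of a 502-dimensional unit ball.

V(inner)/V(outer) = ((1-0.04)/1)^502 ≈ 1.259e-09, so the shell fraction is 0.9999999987.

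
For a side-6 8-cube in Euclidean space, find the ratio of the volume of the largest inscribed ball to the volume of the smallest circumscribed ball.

V_in / V_out = (r_in/r_out)^8 = (1/√8)^8 = 8^(-8/2) ≈ 0.000244141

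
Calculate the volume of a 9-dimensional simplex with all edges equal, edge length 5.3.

V = (5.3^9 / 9!) · √((9+1) / 2^9) ≈ 1.27082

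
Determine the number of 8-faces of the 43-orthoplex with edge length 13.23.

Each 8-face is the convex hull of 9 vertices, one chosen as ±e_i from each of 9 distinct axes: 2^9·C(43,9) = 288728061440.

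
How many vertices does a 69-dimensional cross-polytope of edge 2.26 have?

An n-cross-polytope has 2n vertices; here n = 69, giving 138.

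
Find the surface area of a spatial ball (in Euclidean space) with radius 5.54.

S_3(5.54) = 2·π^(3/2)·(5.54)^2 / Γ(3/2) = 4πr² = 4π·(5.54)² ≈ 385.682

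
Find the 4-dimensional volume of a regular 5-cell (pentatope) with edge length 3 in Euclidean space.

V = (3^4 / 4!) · √((4+1) / 2^4) ≈ 1.88668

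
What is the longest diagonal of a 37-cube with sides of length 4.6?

||(4.6,4.6,...,4.6)|| = √(37)·4.6 ≈ 27.9807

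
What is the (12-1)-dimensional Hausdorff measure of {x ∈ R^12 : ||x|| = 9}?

The surface area of an n-ball is 2π^(n/2) r^(n-1) / Γ(n/2). For n=12, r=9: 10460353203·π^6/20 ≈ 5.02824e+11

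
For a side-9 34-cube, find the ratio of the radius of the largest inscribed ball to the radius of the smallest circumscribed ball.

r_in = 9/2 (half the side); r_out = 9√34/2 (half the diagonal). Ratio = 1/√34 ≈ 0.171499.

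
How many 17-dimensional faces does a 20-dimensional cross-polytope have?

f_17(20-orthoplex) = 2^18 · (20 choose 18) = 49807360.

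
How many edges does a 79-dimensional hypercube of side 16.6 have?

Each of the 2^79 = 604462909807314587353088 vertices has degree 79; total edges = 79·2^79/2 = 23876284937388926200446976.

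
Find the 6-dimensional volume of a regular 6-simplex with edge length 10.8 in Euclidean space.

V_6 = √(7) · 10.8^6 / (6! · 2^(6/2)) ≈ 728.902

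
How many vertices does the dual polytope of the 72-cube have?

An n-cross-polytope has 2n vertices; here n = 72, giving 144.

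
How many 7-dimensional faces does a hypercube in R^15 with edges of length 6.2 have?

Choose 7 of 15 axes to span the face (C(15,7) = 6435 ways), then fix each of the remaining 8 coordinates at one of its two extreme values (2^8 = 256 ways): 6435·256 = 1647360.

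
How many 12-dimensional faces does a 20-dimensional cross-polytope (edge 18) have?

Number of 12-faces = 2^(12+1) · C(20,12+1) = 8192 · 77520 = 635043840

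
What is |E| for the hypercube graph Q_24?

Number of 1-faces = C(24,1)·2^(24-1) = 24·8388608 = 201326592.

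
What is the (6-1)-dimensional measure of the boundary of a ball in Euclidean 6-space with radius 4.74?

|∂B_6(4.74)| ≈ 74189.3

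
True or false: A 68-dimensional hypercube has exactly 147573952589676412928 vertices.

False. The 68-cube has 2^68 = 295147905179352825856 vertices.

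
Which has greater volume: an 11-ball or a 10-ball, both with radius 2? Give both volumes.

V_11(2) ≈ 3858.64. V_10(2) ≈ 2611.37. The 11-ball is larger.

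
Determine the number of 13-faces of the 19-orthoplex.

f_13(19-orthoplex) = 2^14 · (19 choose 14) = 190513152.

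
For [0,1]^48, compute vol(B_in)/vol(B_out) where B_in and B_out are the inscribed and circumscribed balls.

The radii are 1/2 and 1√48/2, so the volume ratio is (1/√48)^48 = 48^{-48/2} ≈ 4.469e-41.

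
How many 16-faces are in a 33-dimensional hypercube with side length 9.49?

Choose 16 of 33 axes to span the face (C(33,16) = 1166803110 ways), then fix each of the remaining 17 coordinates at one of its two extreme values (2^17 = 131072 ways): 1166803110·131072 = 152935217233920.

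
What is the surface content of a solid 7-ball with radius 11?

S = n·V_n(r)/r = 7·V_7(11)/11 (volume-to-surface relation), giving 28344976·π^3/15 ≈ 5.85915e+07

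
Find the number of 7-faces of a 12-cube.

f_7(12-cube) = (12 choose 7) · 2^5 = 25344.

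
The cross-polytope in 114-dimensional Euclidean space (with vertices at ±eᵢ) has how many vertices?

An n-cross-polytope has 2n vertices; here n = 114, giving 228.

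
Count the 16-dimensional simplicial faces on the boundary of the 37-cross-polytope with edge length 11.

Number of 16-faces = 2^(16+1) · C(37,16+1) = 131072 · 15905368710 = 2084748487557120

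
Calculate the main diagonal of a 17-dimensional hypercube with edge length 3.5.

Diagonal = √17 · 3.5 ≈ 14.4309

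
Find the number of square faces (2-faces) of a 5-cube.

An n-cube has C(n,k)·2^(n-k) k-faces. Here C(5,2)·2^3 = 10·8 = 80.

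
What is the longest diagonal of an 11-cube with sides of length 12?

d = √(12² + 12² + ... + 12²) [11 terms] = √(11·12²) = 12√11 ≈ 39.7995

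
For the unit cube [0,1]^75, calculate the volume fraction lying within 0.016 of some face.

1 - (1 - 2·0.016)^75 = 1 - 0.968^75 ≈ 0.912773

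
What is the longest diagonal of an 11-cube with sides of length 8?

The space diagonal of an n-cube of side s is s√n. Here 8·√11 ≈ 26.533.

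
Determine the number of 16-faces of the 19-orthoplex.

Number of 16-faces = 2^(16+1) · C(19,16+1) = 131072 · 171 = 22413312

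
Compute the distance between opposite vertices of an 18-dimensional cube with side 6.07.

||(6.07,6.07,...,6.07)|| = √(18)·6.07 ≈ 25.7528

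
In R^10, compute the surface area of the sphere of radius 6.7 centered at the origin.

|∂B_10(6.7)| ≈ 6.93811e+08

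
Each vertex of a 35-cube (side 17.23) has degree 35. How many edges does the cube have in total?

An n-cube has n·2^(n-1) edges. With n = 35: 35·17179869184 = 601295421440.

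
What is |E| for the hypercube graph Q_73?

An n-cube has n·2^(n-1) edges. With n = 73: 73·4722366482869645213696 = 344732753249484100599808.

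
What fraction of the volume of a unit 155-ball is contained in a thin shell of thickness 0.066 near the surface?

V(inner)/V(outer) = ((1-0.066)/1)^155 ≈ 2.534e-05, so the shell fraction is 0.999975.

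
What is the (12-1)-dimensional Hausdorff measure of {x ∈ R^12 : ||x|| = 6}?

|∂B_12(6)| = 30233088·π^6/5 ≈ 5.81315e+09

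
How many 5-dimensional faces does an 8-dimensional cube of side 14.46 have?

Number of 5-faces = C(8,5) · 2^(8-5) = 56 · 8 = 448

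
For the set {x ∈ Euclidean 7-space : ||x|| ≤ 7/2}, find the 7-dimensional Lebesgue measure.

V_7(7/2) = π^(7/2) · (7/2)^7 / Γ(7/2 + 1) = 117649·π^3/120 ≈ 30398.8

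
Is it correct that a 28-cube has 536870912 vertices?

False. The 28-cube has 2^28 = 268435456 vertices.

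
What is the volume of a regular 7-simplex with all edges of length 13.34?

Volume = 13.34^7 · √(8/2^7) / 7! ≈ 3729.07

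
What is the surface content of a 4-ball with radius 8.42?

|∂B_4(8.42)| ≈ 11783.3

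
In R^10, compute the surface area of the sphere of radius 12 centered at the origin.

|∂B_10(12)| = 429981696·π^5 ≈ 1.31583e+11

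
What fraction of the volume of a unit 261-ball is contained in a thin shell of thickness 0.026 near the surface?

1 - (1-0.026)^261 ≈ 0.998968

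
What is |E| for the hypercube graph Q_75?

Each of the 2^75 = 37778931862957161709568 vertices has degree 75; total edges = 75·2^75/2 = 1416709944860893564108800.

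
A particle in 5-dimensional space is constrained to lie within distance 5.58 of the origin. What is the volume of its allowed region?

V_5(5.58) = π^(5/2) · (5.58)^5 / Γ(5/2 + 1) ≈ 28475.4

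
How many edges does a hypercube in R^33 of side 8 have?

Each of the 2^33 = 8589934592 vertices has degree 33; total edges = 33·2^33/2 = 141733920768.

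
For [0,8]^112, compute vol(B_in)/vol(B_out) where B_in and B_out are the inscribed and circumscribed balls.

V_in / V_out = (r_in/r_out)^112 = (1/√112)^112 = 112^(-112/2) ≈ 1.75304e-115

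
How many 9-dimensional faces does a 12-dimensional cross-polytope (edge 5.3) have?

An n-cross-polytope has 2^(k+1)·C(n,k+1) k-faces. Here 2^10·C(12,10) = 1024·66 = 67584.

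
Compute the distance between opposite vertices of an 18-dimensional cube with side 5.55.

The space diagonal of an n-cube of side s is s√n. Here 5.55·√18 ≈ 23.5467.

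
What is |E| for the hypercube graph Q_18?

Number of 1-faces = C(18,1)·2^(18-1) = 18·131072 = 2359296.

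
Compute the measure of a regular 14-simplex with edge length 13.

V_14 = √(15) · 13^14 / (14! · 2^(14/2)) ≈ 1366.58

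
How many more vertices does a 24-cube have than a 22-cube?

The 24-cube has 2^24 = 16777216 vertices. The 22-cube has 2^22 = 4194304 vertices. Difference: 16777216 - 4194304 = 12582912.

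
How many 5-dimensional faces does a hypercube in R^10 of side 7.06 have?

An n-cube has C(n,k)·2^(n-k) k-faces. Here C(10,5)·2^5 = 252·32 = 8064.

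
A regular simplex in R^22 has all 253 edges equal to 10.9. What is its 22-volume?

For a regular n-simplex with edge a, V = (a^n / n!)·√((n+1)/2^n). With a=10.9, n=22: V ≈ 0.138724.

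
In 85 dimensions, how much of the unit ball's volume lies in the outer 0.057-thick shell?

Shell fraction = 1 - (1-0.057)^85 ≈ 0.993185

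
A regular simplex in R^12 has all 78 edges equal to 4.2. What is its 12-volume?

V_12 = √(13) · 4.2^12 / (12! · 2^(12/2)) ≈ 0.00354361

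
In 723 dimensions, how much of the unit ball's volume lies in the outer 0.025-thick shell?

1 - (1-0.025)^723 ≈ 0.9999999888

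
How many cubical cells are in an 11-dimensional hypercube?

Number of 3-faces = C(11,3) · 2^(11-3) = 165 · 256 = 42240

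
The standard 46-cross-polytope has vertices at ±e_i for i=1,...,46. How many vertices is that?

The 46-dimensional cross-polytope has 2n = 2·46 = 92 vertices.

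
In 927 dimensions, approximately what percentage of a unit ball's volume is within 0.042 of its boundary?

1 - (1-0.042)^927 ≈ 1 - 5.319e-18 ≈ 100.000000%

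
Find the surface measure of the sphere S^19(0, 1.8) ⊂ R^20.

|∂B_20(1.8)| ≈ 36554.7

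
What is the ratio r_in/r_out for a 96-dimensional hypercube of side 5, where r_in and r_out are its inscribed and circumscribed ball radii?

r_in / r_out = (5/2) / (5√96/2) = 1/√96 ≈ 0.102062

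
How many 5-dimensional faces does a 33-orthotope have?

Choose 5 of 33 axes to span the face (C(33,5) = 237336 ways), then fix each of the remaining 28 coordinates at one of its two extreme values (2^28 = 268435456 ways): 237336·268435456 = 63709397385216.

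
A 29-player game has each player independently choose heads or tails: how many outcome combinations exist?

Each vertex is a binary string of length 29, so there are 2^29 = 536870912.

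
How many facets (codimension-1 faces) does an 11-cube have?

f_10(11-cube) = (11 choose 10) · 2^1 = 22.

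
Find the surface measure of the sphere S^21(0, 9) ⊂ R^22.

The surface area of an n-ball is 2π^(n/2) r^(n-1) / Γ(n/2). For n=22, r=9: 1350851717672992089·π^11/22400 ≈ 1.77422e+19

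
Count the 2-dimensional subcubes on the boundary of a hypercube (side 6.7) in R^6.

An n-cube has C(n,k)·2^(n-k) k-faces. Here C(6,2)·2^4 = 15·16 = 240.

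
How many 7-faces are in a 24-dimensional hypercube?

Number of 7-faces = C(24,7) · 2^(24-7) = 346104 · 131072 = 45364543488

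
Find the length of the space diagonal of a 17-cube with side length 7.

||(7,7,...,7)|| = √(17)·7 ≈ 28.8617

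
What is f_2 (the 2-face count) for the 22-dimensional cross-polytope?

Number of 2-faces = 2^(2+1) · C(22,2+1) = 8 · 1540 = 12320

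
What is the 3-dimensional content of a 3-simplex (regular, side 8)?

Volume = (√2/12) · 8³ = 60.3398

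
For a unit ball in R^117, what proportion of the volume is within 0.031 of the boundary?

Shell fraction = 1 - (1-0.031)^117 ≈ 0.974888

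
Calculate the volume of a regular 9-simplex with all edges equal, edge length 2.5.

V = (2.5^9 / 9!) · √((9+1) / 2^9) ≈ 0.00146914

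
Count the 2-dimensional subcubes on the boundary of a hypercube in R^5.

f_2(5-cube) = (5 choose 2) · 2^3 = 80.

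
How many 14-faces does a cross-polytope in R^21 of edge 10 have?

f_14(21-orthoplex) = 2^15 · (21 choose 15) = 1778122752.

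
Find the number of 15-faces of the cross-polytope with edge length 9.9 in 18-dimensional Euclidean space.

Number of 15-faces = 2^(15+1) · C(18,15+1) = 65536 · 153 = 10027008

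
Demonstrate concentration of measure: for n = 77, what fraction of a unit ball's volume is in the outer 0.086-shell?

1 - (1-0.086)^77 ≈ 0.999016 ≈ 99.90%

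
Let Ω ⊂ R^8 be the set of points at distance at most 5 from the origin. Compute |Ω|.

The n-ball volume is π^(n/2)·r^n/Γ(n/2+1). With n=8, r=5: V = 390625·π^4/24 ≈ 1.58543e+06.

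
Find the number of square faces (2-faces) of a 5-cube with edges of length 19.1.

Choose 2 of 5 axes to span the face (C(5,2) = 10 ways), then fix each of the remaining 3 coordinates at one of its two extreme values (2^3 = 8 ways): 10·8 = 80.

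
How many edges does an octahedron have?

f_1(3-orthoplex) = 2^2 · (3 choose 2) = 12.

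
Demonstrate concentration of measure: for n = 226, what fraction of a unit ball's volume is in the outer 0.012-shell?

1 - (1-0.012)^226 ≈ 0.934676 ≈ 93.47%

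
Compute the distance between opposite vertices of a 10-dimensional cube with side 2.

The space diagonal of an n-cube of side s is s√n. Here 2·√10 ≈ 6.32456.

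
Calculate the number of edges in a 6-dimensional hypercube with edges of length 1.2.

Each of the 2^6 = 64 vertices has degree 6; total edges = 6·2^6/2 = 192.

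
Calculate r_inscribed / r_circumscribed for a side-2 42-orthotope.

Ratio = (s/2)/(s√42/2) = 42^(-1/2) ≈ 0.154303.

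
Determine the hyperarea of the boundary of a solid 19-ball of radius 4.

S_19(4) = 2·π^(19/2)·(4)^18 / Γ(19/2) = 70368744177664·π^9/34459425 ≈ 6.08724e+10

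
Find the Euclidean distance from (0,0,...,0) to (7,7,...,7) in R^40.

Diagonal = √40 · 7 ≈ 44.2719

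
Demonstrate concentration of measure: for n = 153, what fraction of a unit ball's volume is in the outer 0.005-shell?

1 - (1-0.005)^153 ≈ 0.535558 ≈ 53.56%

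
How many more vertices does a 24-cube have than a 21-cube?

The 24-cube has 2^24 = 16777216 vertices. The 21-cube has 2^21 = 2097152 vertices. Difference: 16777216 - 2097152 = 14680064.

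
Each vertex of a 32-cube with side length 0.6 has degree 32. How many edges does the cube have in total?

An n-cube has n·2^(n-1) edges. With n = 32: 32·2147483648 = 68719476736.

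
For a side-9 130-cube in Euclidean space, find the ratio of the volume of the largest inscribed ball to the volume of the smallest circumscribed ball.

Volume scales as r^n, and r_in/r_out = 1/√130, giving (1/√130)^130 ≈ 3.92358e-138.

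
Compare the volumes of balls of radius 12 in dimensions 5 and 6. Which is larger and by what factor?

V_5(12) ≈ 1.3098e+06, V_6(12) ≈ 1.54307e+07. The 6-ball is larger by a factor of 11.78.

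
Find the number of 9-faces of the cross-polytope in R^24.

Each 9-face is the convex hull of 10 vertices, one chosen as ±e_i from each of 10 distinct axes: 2^10·C(24,10) = 2008326144.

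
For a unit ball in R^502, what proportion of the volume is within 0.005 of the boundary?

1 - (1-0.005)^502 ≈ 0.919242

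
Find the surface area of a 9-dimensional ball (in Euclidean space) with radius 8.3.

S_9(8.3) = 2·π^(9/2)·(8.3)^8 / Γ(9/2) ≈ 6.68629e+08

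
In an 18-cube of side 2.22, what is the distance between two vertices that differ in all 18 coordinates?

Diagonal = √18 · 2.22 ≈ 9.41866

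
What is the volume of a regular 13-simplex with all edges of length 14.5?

V = (14.5^13 / 13!) · √((13+1) / 2^13) ≈ 8315.2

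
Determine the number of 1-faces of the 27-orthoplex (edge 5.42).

f_1(27-orthoplex) = 2^2 · (27 choose 2) = 1404.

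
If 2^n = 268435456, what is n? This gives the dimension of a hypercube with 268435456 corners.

n = log_2(268435456) = 28.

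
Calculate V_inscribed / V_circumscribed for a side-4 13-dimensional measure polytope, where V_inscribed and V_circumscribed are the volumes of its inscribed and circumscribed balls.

V_in / V_out = (r_in/r_out)^13 = (1/√13)^13 = 13^(-13/2) ≈ 5.74603e-08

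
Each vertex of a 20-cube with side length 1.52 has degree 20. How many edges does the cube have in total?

An n-cube has n·2^(n-1) edges. With n = 20: 20·524288 = 10485760.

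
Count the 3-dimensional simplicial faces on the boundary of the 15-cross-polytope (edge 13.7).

f_3(15-orthoplex) = 2^4 · (15 choose 4) = 21840.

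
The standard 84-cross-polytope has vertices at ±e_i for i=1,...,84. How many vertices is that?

Number of vertices = 2n = 168.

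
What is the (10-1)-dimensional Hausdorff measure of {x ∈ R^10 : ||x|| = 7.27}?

|∂B_10(7.27)| ≈ 1.4467e+09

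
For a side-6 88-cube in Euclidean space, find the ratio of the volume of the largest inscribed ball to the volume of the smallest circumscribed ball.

The radii are 6/2 and 6√88/2, so the volume ratio is (1/√88)^88 = 88^{-88/2} ≈ 2.7718e-86.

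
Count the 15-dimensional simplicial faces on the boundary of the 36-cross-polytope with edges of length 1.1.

f_15(36-orthoplex) = 2^16 · (36 choose 16) = 478928706600960.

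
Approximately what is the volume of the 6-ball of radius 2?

The n-ball volume is π^(n/2)·r^n/Γ(n/2+1). With n=6, r=2: V = 32·π^3/3 ≈ 330.734.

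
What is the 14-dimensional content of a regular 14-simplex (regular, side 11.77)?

V_14 = √(15) · 11.77^14 / (14! · 2^(14/2)) ≈ 339.858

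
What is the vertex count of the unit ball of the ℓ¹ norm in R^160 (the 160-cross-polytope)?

An n-cross-polytope has 2n vertices; here n = 160, giving 320.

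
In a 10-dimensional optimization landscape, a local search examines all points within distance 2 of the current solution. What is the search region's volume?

Volume = π^{10/2}·(2)^10/Γ(6) = 128·π^5/15 ≈ 2611.37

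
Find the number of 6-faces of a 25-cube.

An n-cube has C(n,k)·2^(n-k) k-faces. Here C(25,6)·2^19 = 177100·524288 = 92851404800.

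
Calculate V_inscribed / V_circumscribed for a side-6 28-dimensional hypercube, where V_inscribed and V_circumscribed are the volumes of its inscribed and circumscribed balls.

V_in / V_out = (r_in/r_out)^28 = (1/√28)^28 = 28^(-28/2) ≈ 5.49272e-21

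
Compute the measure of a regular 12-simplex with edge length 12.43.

For a regular n-simplex with edge a, V = (a^n / n!)·√((n+1)/2^n). With a=12.43, n=12: V ≈ 1599.96.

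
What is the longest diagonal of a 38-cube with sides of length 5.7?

d = √(5.7² + 5.7² + ... + 5.7²) [38 terms] = √(38·5.7²) = 5.7√38 ≈ 35.1372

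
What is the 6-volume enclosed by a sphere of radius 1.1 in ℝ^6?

The n-ball volume is π^(n/2)·r^n/Γ(n/2+1). With n=6, r=1.1: V ≈ 9.15492.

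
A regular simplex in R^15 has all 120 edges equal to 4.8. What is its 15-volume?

For a regular n-simplex with edge a, V = (a^n / n!)·√((n+1)/2^n). With a=4.8, n=15: V ≈ 0.000279546.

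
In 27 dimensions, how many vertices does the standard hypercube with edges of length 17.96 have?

Each vertex is a binary string of length 27, so there are 2^27 = 134217728.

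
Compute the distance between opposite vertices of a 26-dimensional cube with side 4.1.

The space diagonal of an n-cube of side s is s√n. Here 4.1·√26 ≈ 20.906.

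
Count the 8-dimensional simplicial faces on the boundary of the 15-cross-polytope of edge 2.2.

Each 8-face is the convex hull of 9 vertices, one chosen as ±e_i from each of 9 distinct axes: 2^9·C(15,9) = 2562560.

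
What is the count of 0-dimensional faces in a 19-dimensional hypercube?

Choose 0 of 19 axes to span the face (C(19,0) = 1 way), then fix each of the remaining 19 coordinates at one of its two extreme values (2^19 = 524288 ways): 1·524288 = 524288.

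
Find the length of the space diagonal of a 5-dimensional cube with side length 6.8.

d = √(6.8² + 6.8² + ... + 6.8²) [5 terms] = √(5·6.8²) = 6.8√5 ≈ 15.2053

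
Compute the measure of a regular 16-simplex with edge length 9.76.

Volume = 9.76^16 · √(17/2^16) / 16! ≈ 5.2187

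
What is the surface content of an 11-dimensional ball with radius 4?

S = n·V_n(r)/r = 11·V_11(4)/4 (volume-to-surface relation), giving 67108864·π^5/945 ≈ 2.17319e+07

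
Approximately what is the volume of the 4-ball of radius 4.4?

Volume = π^{4/2}·(4.4)^4/Γ(3) ≈ 1849.61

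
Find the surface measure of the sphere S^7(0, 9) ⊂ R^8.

S = n·V_n(r)/r = 8·V_8(9)/9 (volume-to-surface relation), giving 1594323·π^4 ≈ 1.55302e+08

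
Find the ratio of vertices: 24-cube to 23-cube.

The 24-cube has 2^24 = 16777216 vertices. The 23-cube has 2^23 = 8388608 vertices. Ratio: 16777216/8388608 = 2.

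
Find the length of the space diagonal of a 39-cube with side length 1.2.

||(1.2,1.2,...,1.2)|| = √(39)·1.2 ≈ 7.494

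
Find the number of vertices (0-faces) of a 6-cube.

Number of 0-faces = C(6,0) · 2^(6-0) = 1 · 64 = 64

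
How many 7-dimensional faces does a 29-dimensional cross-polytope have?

Number of 7-faces = 2^(7+1) · C(29,7+1) = 256 · 4292145 = 1098789120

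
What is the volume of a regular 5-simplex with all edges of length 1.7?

Volume = 1.7^5 · √(6/2^5) / 5! ≈ 0.0512347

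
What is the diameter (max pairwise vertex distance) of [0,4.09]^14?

d = √(4.09² + 4.09² + ... + 4.09²) [14 terms] = √(14·4.09²) = 4.09√14 ≈ 15.3034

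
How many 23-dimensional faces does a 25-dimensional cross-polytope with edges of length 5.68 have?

f_23(25-orthoplex) = 2^24 · (25 choose 24) = 419430400.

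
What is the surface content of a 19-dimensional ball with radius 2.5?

S_19(2.5) = 2·π^(19/2)·(2.5)^18 / Γ(19/2) = 152587890625·π^9/352864512 ≈ 1.28902e+07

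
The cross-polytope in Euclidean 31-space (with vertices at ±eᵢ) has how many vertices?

An n-cross-polytope has 2n vertices; here n = 31, giving 62.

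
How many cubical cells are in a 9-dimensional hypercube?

Number of 3-faces = C(9,3) · 2^(9-3) = 84 · 64 = 5376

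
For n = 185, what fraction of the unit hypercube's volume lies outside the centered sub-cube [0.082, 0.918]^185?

The inner cube has side 1-2·0.082 = 0.836 and volume (0.836)^185 ≈ 4.057e-15, so the shell holds 1 - 4.057e-15 of the volume.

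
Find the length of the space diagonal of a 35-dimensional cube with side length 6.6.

d = √(6.6² + 6.6² + ... + 6.6²) [35 terms] = √(35·6.6²) = 6.6√35 ≈ 39.0461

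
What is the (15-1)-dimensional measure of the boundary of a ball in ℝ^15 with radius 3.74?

|∂B_15(3.74)| ≈ 5.9941e+08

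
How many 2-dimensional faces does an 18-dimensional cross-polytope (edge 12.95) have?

An n-cross-polytope has 2^(k+1)·C(n,k+1) k-faces. Here 2^3·C(18,3) = 8·816 = 6528.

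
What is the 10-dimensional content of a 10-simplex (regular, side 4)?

V = (4^10 / 10!) · √((10+1) / 2^10) ≈ 0.0299491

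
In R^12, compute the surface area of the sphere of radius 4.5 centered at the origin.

The surface area of an n-ball is 2π^(n/2) r^(n-1) / Γ(n/2). For n=12, r=4.5: 10460353203·π^6/40960 ≈ 2.45519e+08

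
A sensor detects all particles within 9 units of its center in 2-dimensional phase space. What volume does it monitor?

V = 81·π ≈ 254.469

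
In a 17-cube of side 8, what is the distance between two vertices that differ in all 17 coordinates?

Diagonal = √17 · 8 ≈ 32.9848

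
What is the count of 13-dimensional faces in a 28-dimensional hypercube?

f_13(28-cube) = (28 choose 13) · 2^15 = 1226904698880.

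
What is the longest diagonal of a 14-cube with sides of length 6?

||(6,6,...,6)|| = √(14)·6 ≈ 22.4499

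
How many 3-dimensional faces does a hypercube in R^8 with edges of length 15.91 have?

Choose 3 of 8 axes to span the face (C(8,3) = 56 ways), then fix each of the remaining 5 coordinates at one of its two extreme values (2^5 = 32 ways): 56·32 = 1792.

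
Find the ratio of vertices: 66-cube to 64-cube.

The 66-cube has 2^66 = 73786976294838206464 vertices. The 64-cube has 2^64 = 18446744073709551616 vertices. Ratio: 73786976294838206464/18446744073709551616 = 4.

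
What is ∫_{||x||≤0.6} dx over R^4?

V_4(0.6) = π^(4/2) · (0.6)^4 / Γ(4/2 + 1) ≈ 0.63955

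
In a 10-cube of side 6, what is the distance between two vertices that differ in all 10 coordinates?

d = √(6² + 6² + ... + 6²) [10 terms] = √(10·6²) = 6√10 ≈ 18.9737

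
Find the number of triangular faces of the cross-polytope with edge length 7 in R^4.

f_2(4-orthoplex) = 2^3 · (4 choose 3) = 32.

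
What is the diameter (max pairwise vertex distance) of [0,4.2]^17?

||(4.2,4.2,...,4.2)|| = √(17)·4.2 ≈ 17.317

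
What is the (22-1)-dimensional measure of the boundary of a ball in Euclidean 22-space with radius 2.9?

The surface area of an n-ball is 2π^(n/2) r^(n-1) / Γ(n/2). For n=22, r=2.9: 8.32288e+08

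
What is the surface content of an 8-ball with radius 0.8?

S = n·V_n(r)/r = 8·V_8(0.8)/0.8 (volume-to-surface relation), giving 6.80939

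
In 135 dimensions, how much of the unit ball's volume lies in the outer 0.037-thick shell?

Shell fraction = 1 - (1-0.037)^135 ≈ 0.99384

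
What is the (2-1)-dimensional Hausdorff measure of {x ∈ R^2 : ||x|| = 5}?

The surface area of an n-ball is 2π^(n/2) r^(n-1) / Γ(n/2). For n=2, r=5: 2πr = 2π·5 ≈ 31.4159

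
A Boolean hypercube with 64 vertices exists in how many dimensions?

The n-cube has 2^n vertices, and 64 = 2^6, so n = 6.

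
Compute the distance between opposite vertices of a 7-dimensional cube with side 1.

Diagonal = √7 · 1 ≈ 2.64575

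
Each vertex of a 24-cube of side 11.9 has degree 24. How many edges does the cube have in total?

Each of the 2^24 = 16777216 vertices has degree 24; total edges = 24·2^24/2 = 201326592.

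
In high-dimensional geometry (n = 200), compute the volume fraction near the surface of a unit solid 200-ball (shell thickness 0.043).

1 - (1-0.043)^200 ≈ 0.999848 ≈ 99.9848%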